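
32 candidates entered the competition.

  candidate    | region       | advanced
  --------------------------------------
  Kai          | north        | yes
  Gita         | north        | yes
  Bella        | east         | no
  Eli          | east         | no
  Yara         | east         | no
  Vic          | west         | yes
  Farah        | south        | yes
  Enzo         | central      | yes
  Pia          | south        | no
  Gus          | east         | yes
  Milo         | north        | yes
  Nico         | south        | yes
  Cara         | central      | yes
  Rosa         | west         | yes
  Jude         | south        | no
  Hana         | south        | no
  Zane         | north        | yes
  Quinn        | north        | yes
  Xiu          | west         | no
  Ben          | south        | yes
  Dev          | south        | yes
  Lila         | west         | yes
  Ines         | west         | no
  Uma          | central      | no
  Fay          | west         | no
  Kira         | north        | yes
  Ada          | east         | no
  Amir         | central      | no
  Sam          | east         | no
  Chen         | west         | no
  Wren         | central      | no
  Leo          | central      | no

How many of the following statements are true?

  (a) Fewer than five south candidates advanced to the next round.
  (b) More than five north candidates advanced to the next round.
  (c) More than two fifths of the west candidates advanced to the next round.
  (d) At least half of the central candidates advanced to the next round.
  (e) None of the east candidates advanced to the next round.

(a) south: |A| = 7, |A ∩ B| = 4; needs |A ∩ B| < 5 — true.
(b) north: |A| = 6, |A ∩ B| = 6; needs |A ∩ B| > 5 — true.
(c) west: |A| = 7, |A ∩ B| = 3; needs |A ∩ B| / |A| > 2/5 — true.
(d) central: |A| = 6, |A ∩ B| = 2; needs |A ∩ B| ≥ |A ∖ B| — false.
(e) east: |A| = 6, |A ∩ B| = 1; needs A ∩ B = ∅ (|A ∩ B| = 0) — false.

3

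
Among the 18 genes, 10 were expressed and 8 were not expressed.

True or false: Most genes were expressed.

True

The determiner here denotes the relation: |A ∩ B| > |A ∖ B|.
|A| = 18, |A ∩ B| = 10, |A ∖ B| = 8.
10 > 8, so the statement is true.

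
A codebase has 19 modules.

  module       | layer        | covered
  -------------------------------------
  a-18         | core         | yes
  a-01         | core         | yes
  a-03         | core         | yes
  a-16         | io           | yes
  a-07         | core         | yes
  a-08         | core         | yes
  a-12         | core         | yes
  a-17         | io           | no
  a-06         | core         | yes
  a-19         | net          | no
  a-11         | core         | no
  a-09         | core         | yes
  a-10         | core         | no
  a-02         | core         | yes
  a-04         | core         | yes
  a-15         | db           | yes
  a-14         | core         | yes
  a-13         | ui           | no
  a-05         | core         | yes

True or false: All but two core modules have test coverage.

The determiner here denotes the relation: |A ∖ B| = 2.
A (the restrictor) = {a-18, a-01, a-03, a-07, a-08, a-12, a-06, a-11, a-09, a-10, a-02, a-04, a-14, a-05}, |A| = 14.
A ∖ B = {a-11, a-10}, so |A ∖ B| = 2.
|A ∖ B| = 2, so the statement is true.

True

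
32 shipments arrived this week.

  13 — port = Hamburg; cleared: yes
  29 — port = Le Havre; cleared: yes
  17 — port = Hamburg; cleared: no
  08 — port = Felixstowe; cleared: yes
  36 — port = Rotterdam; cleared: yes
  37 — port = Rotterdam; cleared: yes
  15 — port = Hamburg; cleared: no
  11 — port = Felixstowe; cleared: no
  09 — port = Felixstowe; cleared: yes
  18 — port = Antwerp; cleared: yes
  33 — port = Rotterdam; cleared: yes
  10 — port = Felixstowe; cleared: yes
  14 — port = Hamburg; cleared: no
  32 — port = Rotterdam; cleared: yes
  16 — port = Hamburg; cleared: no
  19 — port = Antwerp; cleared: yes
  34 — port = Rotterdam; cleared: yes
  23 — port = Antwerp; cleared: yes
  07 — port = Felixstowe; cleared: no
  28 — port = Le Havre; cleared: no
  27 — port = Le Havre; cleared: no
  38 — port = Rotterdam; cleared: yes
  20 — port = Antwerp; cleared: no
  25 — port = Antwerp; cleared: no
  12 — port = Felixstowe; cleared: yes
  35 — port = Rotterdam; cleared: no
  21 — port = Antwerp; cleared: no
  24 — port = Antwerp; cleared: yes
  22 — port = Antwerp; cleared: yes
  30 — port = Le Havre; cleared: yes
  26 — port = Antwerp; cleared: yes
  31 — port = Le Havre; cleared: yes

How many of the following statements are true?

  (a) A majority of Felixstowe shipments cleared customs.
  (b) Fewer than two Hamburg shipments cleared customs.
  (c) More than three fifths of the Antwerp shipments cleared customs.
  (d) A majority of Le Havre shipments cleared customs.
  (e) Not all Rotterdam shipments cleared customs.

(a) Felixstowe: |A| = 6, |A ∩ B| = 4; needs |A ∩ B| > |A ∖ B| — true.
(b) Hamburg: |A| = 5, |A ∩ B| = 1; needs |A ∩ B| < 2 — true.
(c) Antwerp: |A| = 9, |A ∩ B| = 6; needs |A ∩ B| / |A| > 3/5 — true.
(d) Le Havre: |A| = 5, |A ∩ B| = 3; needs |A ∩ B| > |A ∖ B| — true.
(e) Rotterdam: |A| = 7, |A ∩ B| = 6; needs A ⊄ B (|A ∖ B| ≥ 1) — true.

5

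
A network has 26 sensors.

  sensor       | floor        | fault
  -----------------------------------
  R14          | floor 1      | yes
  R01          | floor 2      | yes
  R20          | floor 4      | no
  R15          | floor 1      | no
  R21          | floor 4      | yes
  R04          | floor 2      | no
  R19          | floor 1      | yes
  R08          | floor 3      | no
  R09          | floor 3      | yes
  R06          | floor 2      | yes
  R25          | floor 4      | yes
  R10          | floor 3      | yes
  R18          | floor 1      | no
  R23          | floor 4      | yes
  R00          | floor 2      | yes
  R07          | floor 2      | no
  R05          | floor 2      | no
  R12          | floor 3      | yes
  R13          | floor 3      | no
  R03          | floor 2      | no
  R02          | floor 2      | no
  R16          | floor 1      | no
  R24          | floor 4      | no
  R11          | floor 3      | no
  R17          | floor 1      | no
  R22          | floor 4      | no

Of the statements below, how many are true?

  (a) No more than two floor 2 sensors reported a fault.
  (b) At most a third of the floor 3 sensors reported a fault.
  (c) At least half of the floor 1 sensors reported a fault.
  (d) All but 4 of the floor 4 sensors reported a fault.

(a) floor 2: |A| = 8, |A ∩ B| = 3; needs |A ∩ B| ≤ 2 — false.
(b) floor 3: |A| = 6, |A ∩ B| = 3; needs |A ∩ B| / |A| ≤ 1/3 — false.
(c) floor 1: |A| = 6, |A ∩ B| = 2; needs |A ∩ B| ≥ |A ∖ B| — false.
(d) floor 4: |A| = 6, |A ∩ B| = 3; needs |A ∖ B| = 4 — false.

0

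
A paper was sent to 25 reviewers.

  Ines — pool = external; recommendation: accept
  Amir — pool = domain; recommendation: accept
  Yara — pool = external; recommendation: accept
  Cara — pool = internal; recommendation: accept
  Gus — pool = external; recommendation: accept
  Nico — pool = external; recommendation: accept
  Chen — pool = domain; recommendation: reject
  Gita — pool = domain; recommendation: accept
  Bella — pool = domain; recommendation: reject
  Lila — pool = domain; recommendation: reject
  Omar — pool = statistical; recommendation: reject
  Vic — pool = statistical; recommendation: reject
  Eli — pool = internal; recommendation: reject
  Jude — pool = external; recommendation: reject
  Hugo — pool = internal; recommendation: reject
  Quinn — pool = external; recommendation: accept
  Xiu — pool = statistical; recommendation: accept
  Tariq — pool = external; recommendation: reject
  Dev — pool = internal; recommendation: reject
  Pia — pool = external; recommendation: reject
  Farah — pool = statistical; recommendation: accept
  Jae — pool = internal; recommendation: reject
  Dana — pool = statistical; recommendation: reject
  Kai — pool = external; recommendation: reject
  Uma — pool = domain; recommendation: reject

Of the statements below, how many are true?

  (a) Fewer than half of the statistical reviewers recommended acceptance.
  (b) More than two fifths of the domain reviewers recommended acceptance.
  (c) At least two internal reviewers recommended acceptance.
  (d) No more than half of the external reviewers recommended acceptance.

(a) statistical: |A| = 5, |A ∩ B| = 2; needs |A ∩ B| < |A ∖ B| — true.
(b) domain: |A| = 6, |A ∩ B| = 2; needs |A ∩ B| / |A| > 2/5 — false.
(c) internal: |A| = 5, |A ∩ B| = 1; needs |A ∩ B| ≥ 2 — false.
(d) external: |A| = 9, |A ∩ B| = 5; needs |A ∩ B| ≤ |A ∖ B| — false.

1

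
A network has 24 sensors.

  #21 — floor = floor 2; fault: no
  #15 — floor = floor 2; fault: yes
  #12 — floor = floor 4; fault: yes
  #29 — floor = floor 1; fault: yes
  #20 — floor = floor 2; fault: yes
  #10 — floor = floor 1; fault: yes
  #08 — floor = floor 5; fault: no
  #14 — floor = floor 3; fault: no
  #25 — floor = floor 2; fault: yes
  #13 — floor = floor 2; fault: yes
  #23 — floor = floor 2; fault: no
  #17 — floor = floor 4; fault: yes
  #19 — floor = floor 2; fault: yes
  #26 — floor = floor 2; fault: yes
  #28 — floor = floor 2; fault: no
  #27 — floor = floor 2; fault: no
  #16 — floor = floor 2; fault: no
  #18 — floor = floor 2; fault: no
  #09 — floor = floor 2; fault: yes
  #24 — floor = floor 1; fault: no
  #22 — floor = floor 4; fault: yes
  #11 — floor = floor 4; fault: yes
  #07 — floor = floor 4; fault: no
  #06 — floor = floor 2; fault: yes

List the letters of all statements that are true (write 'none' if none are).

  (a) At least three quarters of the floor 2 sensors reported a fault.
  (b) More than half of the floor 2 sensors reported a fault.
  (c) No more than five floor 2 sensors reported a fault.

(b)

|A| = 14, |A ∩ B| = 8, |A ∖ B| = 6.
(a) |A ∩ B| / |A| ≥ 3/4: fails.
(b) |A ∩ B| > |A ∖ B|: holds.
(c) |A ∩ B| ≤ 5: fails.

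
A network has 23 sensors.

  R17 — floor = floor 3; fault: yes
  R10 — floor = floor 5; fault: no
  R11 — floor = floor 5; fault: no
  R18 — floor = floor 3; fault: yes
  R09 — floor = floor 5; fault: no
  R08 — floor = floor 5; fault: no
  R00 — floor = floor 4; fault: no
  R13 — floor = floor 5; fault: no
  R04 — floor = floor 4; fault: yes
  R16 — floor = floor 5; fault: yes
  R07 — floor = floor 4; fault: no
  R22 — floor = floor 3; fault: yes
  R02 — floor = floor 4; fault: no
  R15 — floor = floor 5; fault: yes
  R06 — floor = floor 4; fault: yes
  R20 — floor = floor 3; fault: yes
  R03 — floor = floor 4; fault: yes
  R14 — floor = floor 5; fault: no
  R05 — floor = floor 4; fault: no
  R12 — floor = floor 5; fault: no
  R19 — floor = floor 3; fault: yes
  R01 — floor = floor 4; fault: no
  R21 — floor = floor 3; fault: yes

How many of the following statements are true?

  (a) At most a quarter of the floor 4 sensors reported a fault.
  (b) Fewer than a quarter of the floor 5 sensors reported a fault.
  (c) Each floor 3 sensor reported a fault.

2

(a) floor 4: |A| = 8, |A ∩ B| = 3; needs |A ∩ B| / |A| ≤ 1/4 — false.
(b) floor 5: |A| = 9, |A ∩ B| = 2; needs |A ∩ B| / |A| < 1/4 — true.
(c) floor 3: |A| = 6, |A ∩ B| = 6; needs A ⊆ B, i.e. every element of A is in B (|A ∖ B| = 0) — true.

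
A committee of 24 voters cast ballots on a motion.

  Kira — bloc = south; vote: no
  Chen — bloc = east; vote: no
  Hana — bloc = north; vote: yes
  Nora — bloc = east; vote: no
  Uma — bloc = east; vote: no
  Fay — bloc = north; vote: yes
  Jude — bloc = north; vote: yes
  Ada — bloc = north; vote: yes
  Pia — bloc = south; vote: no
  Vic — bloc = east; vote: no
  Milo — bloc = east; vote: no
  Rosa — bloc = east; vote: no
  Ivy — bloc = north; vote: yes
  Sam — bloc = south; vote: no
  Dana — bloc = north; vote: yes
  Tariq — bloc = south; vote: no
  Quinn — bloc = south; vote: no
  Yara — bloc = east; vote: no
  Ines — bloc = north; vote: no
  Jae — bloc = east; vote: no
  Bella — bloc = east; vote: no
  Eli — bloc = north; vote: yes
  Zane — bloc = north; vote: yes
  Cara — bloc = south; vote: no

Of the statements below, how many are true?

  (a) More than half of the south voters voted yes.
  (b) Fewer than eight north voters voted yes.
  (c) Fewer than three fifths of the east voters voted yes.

(a) south: |A| = 6, |A ∩ B| = 0; needs |A ∩ B| > |A ∖ B| — false.
(b) north: |A| = 9, |A ∩ B| = 8; needs |A ∩ B| < 8 — false.
(c) east: |A| = 9, |A ∩ B| = 0; needs |A ∩ B| / |A| < 3/5 — true.

1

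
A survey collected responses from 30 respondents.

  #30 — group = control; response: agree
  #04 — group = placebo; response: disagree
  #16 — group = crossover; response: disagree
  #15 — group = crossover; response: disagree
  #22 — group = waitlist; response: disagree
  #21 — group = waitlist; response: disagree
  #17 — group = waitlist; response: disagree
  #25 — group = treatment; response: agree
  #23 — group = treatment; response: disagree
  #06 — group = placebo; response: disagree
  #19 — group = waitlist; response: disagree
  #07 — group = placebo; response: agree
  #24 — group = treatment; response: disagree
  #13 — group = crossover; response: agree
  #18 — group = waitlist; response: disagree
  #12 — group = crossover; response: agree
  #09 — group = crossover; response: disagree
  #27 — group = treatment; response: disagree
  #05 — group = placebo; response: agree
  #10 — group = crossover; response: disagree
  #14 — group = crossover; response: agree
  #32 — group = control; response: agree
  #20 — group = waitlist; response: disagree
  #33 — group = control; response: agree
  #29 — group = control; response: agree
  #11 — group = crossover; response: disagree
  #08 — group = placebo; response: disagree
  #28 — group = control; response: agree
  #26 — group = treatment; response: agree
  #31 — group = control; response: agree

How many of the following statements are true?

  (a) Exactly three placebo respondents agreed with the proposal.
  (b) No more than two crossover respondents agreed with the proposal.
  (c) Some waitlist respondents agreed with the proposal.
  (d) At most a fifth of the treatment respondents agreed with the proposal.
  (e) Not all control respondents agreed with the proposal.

0

(a) placebo: |A| = 5, |A ∩ B| = 2; needs |A ∩ B| = 3 — false.
(b) crossover: |A| = 8, |A ∩ B| = 3; needs |A ∩ B| ≤ 2 — false.
(c) waitlist: |A| = 6, |A ∩ B| = 0; needs A ∩ B ≠ ∅ (|A ∩ B| ≥ 1) — false.
(d) treatment: |A| = 5, |A ∩ B| = 2; needs |A ∩ B| / |A| ≤ 1/5 — false.
(e) control: |A| = 6, |A ∩ B| = 6; needs A ⊄ B (|A ∖ B| ≥ 1) — false.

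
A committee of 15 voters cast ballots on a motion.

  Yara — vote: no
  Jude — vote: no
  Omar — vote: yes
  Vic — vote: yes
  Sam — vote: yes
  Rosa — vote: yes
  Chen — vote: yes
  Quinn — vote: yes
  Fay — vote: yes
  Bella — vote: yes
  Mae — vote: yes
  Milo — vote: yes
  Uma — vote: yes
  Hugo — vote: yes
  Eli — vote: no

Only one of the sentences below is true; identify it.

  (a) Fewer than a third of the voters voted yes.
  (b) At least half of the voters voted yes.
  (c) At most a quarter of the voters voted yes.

|A| = 15, |A ∩ B| = 12, |A ∖ B| = 3.
(a) requires |A ∩ B| / |A| < 1/3: false.
(b) requires |A ∩ B| ≥ |A ∖ B|: true.
(c) requires |A ∩ B| / |A| ≤ 1/4: false.

(b)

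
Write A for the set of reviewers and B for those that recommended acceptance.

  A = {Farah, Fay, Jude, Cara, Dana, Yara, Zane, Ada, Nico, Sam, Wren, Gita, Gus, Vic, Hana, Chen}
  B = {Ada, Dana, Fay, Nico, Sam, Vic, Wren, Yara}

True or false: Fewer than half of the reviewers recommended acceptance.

False

'Fewer than half of the reviewers recommended acceptance' holds iff |A ∩ B| < |A ∖ B|.
|A| = 16, |A ∩ B| = 8, |A ∖ B| = 8.
8 = 8, so the statement is false.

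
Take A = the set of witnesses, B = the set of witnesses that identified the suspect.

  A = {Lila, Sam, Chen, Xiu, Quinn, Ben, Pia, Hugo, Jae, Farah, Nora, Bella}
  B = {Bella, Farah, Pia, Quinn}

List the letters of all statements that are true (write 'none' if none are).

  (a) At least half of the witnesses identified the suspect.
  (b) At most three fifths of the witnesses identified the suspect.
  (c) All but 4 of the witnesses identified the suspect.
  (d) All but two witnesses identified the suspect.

|A| = 12, |A ∩ B| = 4, |A ∖ B| = 8.
(a) |A ∩ B| ≥ |A ∖ B|: fails.
(b) |A ∩ B| / |A| ≤ 3/5: holds.
(c) |A ∖ B| = 4: fails.
(d) |A ∖ B| = 2: fails.

(b)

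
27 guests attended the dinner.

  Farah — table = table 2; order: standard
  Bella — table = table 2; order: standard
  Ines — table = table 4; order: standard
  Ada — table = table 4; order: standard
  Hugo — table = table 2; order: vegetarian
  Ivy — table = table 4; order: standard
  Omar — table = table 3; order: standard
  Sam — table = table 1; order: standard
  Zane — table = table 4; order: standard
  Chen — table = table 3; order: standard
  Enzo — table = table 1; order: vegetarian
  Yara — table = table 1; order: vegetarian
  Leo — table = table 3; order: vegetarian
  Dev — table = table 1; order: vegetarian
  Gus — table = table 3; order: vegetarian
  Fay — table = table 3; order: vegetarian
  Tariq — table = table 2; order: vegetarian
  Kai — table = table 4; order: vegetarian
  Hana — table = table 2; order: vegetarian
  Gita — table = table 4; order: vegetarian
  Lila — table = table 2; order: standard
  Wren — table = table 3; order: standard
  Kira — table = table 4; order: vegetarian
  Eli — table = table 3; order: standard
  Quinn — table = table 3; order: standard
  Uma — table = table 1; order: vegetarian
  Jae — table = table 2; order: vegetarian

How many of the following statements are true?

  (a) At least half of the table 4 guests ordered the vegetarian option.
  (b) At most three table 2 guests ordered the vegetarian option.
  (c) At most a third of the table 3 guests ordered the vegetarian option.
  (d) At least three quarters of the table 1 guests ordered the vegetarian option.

1

(a) table 4: |A| = 7, |A ∩ B| = 3; needs |A ∩ B| ≥ |A ∖ B| — false.
(b) table 2: |A| = 7, |A ∩ B| = 4; needs |A ∩ B| ≤ 3 — false.
(c) table 3: |A| = 8, |A ∩ B| = 3; needs |A ∩ B| / |A| ≤ 1/3 — false.
(d) table 1: |A| = 5, |A ∩ B| = 4; needs |A ∩ B| / |A| ≥ 3/4 — true.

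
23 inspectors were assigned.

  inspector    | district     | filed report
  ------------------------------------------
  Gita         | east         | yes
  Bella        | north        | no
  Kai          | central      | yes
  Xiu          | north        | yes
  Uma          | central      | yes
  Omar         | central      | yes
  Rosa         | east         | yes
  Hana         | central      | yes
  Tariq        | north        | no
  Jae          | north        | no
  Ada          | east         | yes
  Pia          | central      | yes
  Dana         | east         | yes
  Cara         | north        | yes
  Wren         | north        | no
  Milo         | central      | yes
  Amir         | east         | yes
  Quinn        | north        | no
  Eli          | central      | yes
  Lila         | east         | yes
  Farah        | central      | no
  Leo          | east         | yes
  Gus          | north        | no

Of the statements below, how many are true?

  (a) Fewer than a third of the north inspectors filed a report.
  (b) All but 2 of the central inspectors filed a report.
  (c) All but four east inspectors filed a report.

(a) north: |A| = 8, |A ∩ B| = 2; needs |A ∩ B| / |A| < 1/3 — true.
(b) central: |A| = 8, |A ∩ B| = 7; needs |A ∖ B| = 2 — false.
(c) east: |A| = 7, |A ∩ B| = 7; needs |A ∖ B| = 4 — false.

1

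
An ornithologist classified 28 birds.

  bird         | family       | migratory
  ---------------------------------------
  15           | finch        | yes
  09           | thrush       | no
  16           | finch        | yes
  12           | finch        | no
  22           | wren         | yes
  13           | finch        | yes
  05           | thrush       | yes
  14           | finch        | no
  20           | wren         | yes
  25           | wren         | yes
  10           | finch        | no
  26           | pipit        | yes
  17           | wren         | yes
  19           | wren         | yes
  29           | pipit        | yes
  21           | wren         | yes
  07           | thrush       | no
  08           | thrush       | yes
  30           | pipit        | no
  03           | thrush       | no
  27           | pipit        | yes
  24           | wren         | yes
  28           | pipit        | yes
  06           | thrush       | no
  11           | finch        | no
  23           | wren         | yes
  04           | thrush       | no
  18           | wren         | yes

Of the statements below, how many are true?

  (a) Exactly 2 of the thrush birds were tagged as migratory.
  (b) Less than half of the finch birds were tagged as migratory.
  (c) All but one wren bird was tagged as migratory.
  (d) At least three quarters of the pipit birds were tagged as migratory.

(a) thrush: |A| = 7, |A ∩ B| = 2; needs |A ∩ B| = 2 — true.
(b) finch: |A| = 7, |A ∩ B| = 3; needs |A ∩ B| < |A ∖ B| — true.
(c) wren: |A| = 9, |A ∩ B| = 9; needs |A ∖ B| = 1 — false.
(d) pipit: |A| = 5, |A ∩ B| = 4; needs |A ∩ B| / |A| ≥ 3/4 — true.

3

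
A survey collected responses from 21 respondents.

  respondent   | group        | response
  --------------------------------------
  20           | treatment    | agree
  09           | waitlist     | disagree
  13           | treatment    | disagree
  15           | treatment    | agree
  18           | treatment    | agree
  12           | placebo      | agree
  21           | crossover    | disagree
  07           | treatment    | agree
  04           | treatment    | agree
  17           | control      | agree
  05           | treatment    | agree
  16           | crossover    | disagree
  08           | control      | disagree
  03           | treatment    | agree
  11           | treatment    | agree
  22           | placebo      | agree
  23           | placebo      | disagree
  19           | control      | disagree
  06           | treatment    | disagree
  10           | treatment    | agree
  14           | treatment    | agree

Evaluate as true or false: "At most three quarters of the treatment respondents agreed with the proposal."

False

The determiner here denotes the relation: |A ∩ B| / |A| ≤ 3/4.
A (the restrictor) = {20, 13, 15, 18, 07, 04, 05, 03, 11, 06, 10, 14}, |A| = 12.
A ∩ B = {20, 15, 18, 07, 04, 05, 03, 11, 10, 14}, so |A ∩ B| = 10.
A ∖ B = {13, 06}, so |A ∖ B| = 2.
|A ∩ B|/|A| = 10/12, so the statement is false.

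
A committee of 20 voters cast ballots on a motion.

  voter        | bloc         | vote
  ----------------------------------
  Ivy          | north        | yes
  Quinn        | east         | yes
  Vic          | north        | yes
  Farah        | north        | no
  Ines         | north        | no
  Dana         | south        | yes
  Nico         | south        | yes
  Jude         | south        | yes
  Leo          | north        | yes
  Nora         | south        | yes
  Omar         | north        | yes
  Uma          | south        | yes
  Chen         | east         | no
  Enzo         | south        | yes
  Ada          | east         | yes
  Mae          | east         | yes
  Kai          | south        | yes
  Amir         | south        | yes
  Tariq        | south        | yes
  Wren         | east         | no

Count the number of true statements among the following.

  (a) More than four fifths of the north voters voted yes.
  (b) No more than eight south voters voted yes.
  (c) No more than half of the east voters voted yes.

(a) north: |A| = 6, |A ∩ B| = 4; needs |A ∩ B| / |A| > 4/5 — false.
(b) south: |A| = 9, |A ∩ B| = 9; needs |A ∩ B| ≤ 8 — false.
(c) east: |A| = 5, |A ∩ B| = 3; needs |A ∩ B| ≤ |A ∖ B| — false.

0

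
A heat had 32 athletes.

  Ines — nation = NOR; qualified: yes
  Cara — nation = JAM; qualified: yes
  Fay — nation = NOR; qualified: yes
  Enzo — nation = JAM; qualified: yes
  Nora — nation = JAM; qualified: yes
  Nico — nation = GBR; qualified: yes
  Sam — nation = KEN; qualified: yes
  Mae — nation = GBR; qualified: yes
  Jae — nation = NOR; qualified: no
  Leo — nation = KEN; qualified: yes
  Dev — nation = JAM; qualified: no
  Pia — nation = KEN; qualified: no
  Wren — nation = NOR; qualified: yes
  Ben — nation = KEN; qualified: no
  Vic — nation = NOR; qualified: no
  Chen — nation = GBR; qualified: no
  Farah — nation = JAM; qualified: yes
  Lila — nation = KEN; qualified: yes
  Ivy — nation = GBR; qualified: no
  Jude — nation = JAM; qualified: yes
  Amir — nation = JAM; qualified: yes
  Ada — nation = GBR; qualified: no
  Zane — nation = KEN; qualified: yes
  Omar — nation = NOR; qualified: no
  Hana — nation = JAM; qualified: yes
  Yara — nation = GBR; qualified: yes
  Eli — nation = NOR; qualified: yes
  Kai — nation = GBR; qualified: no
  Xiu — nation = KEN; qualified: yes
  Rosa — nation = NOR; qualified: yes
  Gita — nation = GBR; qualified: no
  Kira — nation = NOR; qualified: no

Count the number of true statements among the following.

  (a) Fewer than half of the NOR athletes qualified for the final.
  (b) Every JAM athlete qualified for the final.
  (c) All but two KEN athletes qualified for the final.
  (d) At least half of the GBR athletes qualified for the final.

1

(a) NOR: |A| = 9, |A ∩ B| = 5; needs |A ∩ B| < |A ∖ B| — false.
(b) JAM: |A| = 8, |A ∩ B| = 7; needs A ⊆ B, i.e. every element of A is in B (|A ∖ B| = 0) — false.
(c) KEN: |A| = 7, |A ∩ B| = 5; needs |A ∖ B| = 2 — true.
(d) GBR: |A| = 8, |A ∩ B| = 3; needs |A ∩ B| ≥ |A ∖ B| — false.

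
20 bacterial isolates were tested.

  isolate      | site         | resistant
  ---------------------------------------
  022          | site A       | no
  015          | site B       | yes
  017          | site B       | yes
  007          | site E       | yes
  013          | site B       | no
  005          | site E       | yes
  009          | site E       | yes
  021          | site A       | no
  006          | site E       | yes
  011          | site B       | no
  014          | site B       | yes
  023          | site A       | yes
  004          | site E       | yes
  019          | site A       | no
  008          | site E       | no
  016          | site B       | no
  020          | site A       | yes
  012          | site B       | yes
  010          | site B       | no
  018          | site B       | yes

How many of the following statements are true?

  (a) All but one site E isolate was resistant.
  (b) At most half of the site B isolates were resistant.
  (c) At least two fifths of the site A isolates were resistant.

2

(a) site E: |A| = 6, |A ∩ B| = 5; needs |A ∖ B| = 1 — true.
(b) site B: |A| = 9, |A ∩ B| = 5; needs |A ∩ B| ≤ |A ∖ B| — false.
(c) site A: |A| = 5, |A ∩ B| = 2; needs |A ∩ B| / |A| ≥ 2/5 — true.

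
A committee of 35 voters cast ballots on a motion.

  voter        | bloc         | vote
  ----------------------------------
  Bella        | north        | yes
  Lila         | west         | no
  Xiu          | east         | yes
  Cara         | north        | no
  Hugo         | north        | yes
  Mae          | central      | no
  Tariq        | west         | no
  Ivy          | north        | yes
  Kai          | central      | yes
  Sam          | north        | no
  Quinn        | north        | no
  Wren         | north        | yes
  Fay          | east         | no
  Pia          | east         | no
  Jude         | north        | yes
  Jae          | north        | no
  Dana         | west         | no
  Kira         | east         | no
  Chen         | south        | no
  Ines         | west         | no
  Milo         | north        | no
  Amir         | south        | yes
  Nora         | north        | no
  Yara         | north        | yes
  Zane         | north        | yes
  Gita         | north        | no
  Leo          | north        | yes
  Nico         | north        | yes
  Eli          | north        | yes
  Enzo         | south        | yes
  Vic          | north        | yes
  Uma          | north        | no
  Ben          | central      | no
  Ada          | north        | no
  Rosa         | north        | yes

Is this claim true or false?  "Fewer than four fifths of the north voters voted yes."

Truth condition: |A ∩ B| / |A| < 4/5.
|A| = 21, |A ∩ B| = 12, |A ∖ B| = 9.
|A ∩ B|/|A| = 12/21, so the statement is true.

True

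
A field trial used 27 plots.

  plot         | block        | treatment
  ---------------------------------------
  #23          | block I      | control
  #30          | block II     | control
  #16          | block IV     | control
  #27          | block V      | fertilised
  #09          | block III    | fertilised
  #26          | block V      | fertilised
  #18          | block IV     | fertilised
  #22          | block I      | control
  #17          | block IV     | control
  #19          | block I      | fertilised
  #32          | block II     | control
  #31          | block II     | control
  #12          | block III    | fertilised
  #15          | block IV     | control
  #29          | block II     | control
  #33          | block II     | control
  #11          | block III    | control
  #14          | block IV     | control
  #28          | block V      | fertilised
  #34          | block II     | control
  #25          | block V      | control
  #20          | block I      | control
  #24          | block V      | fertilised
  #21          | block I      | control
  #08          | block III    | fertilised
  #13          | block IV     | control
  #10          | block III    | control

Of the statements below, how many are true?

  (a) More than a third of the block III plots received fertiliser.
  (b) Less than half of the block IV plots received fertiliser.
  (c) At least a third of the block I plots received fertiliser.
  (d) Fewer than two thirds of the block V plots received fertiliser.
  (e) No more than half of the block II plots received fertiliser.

3

(a) block III: |A| = 5, |A ∩ B| = 3; needs |A ∩ B| / |A| > 1/3 — true.
(b) block IV: |A| = 6, |A ∩ B| = 1; needs |A ∩ B| < |A ∖ B| — true.
(c) block I: |A| = 5, |A ∩ B| = 1; needs |A ∩ B| / |A| ≥ 1/3 — false.
(d) block V: |A| = 5, |A ∩ B| = 4; needs |A ∩ B| / |A| < 2/3 — false.
(e) block II: |A| = 6, |A ∩ B| = 0; needs |A ∩ B| ≤ |A ∖ B| — true.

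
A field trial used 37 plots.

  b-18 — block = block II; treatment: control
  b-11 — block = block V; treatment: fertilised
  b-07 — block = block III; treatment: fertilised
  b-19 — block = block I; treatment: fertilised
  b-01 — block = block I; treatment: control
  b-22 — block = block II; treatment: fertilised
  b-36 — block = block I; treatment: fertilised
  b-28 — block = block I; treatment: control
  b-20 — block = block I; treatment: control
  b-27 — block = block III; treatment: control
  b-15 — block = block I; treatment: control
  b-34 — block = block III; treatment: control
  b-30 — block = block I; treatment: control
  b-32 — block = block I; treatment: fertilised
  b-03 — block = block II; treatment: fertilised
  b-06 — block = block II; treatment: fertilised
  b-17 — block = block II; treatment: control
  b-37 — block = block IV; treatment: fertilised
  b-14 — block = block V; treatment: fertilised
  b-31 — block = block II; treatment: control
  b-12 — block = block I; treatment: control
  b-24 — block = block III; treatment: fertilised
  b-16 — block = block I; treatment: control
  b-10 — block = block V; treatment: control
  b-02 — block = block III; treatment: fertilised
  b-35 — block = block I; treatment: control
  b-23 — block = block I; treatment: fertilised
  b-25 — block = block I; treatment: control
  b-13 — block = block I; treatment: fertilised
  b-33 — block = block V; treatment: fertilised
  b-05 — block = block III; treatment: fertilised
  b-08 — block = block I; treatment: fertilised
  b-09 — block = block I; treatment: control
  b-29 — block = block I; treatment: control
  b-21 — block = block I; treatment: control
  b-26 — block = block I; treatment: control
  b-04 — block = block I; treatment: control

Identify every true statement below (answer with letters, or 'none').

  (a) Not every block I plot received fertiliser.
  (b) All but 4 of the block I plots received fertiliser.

|A| = 20, |A ∩ B| = 6, |A ∖ B| = 14.
(a) A ⊄ B (|A ∖ B| ≥ 1): holds.
(b) |A ∖ B| = 4: fails.

(a)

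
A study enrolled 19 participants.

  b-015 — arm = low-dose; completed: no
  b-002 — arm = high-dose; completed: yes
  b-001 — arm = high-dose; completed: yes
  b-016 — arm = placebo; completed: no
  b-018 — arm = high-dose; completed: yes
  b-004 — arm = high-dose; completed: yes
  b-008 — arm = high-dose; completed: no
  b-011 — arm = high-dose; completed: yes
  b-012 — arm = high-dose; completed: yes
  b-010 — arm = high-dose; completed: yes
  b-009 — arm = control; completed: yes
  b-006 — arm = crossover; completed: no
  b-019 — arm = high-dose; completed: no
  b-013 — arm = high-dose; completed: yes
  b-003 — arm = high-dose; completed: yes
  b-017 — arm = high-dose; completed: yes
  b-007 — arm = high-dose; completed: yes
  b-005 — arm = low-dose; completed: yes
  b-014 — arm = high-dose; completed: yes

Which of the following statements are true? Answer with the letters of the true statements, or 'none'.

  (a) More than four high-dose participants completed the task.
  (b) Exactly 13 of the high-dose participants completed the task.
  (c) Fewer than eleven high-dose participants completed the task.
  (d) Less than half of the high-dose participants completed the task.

(a)

|A| = 14, |A ∩ B| = 12, |A ∖ B| = 2.
(a) |A ∩ B| > 4: holds.
(b) |A ∩ B| = 13: fails.
(c) |A ∩ B| < 11: fails.
(d) |A ∩ B| < |A ∖ B|: fails.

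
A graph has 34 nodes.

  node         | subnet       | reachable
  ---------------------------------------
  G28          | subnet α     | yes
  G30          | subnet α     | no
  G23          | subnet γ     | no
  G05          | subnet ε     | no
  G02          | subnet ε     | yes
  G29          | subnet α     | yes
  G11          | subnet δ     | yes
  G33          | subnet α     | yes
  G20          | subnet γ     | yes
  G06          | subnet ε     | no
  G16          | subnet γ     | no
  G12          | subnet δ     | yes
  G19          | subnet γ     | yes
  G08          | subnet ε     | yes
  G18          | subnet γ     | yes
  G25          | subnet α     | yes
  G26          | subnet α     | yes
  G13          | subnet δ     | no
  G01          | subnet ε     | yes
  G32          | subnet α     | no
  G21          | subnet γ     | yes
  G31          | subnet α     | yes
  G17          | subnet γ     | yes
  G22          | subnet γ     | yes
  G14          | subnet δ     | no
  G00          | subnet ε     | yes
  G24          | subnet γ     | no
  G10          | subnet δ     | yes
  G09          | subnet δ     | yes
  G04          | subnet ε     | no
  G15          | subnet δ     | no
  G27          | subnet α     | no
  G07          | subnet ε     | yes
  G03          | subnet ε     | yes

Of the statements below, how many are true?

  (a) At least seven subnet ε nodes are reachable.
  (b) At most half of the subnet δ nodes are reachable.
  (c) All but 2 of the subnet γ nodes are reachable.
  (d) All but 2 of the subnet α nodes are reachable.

0

(a) subnet ε: |A| = 9, |A ∩ B| = 6; needs |A ∩ B| ≥ 7 — false.
(b) subnet δ: |A| = 7, |A ∩ B| = 4; needs |A ∩ B| ≤ |A ∖ B| — false.
(c) subnet γ: |A| = 9, |A ∩ B| = 6; needs |A ∖ B| = 2 — false.
(d) subnet α: |A| = 9, |A ∩ B| = 6; needs |A ∖ B| = 2 — false.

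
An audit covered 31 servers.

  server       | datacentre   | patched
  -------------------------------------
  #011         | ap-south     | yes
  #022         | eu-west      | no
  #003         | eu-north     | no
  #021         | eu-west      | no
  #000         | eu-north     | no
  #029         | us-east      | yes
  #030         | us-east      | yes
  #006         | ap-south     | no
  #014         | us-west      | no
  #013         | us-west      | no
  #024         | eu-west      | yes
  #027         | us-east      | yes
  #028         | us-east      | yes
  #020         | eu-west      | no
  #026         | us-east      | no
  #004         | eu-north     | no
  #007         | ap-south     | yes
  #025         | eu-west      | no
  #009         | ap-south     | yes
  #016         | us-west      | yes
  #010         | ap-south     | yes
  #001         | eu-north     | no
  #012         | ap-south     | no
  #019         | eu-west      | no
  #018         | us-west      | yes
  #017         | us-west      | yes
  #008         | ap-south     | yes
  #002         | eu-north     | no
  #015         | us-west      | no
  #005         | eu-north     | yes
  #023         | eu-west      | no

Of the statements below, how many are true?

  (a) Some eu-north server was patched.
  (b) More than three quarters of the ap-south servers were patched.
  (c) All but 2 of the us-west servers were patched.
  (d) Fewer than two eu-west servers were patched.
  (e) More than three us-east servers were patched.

(a) eu-north: |A| = 6, |A ∩ B| = 1; needs A ∩ B ≠ ∅ (|A ∩ B| ≥ 1) — true.
(b) ap-south: |A| = 7, |A ∩ B| = 5; needs |A ∩ B| / |A| > 3/4 — false.
(c) us-west: |A| = 6, |A ∩ B| = 3; needs |A ∖ B| = 2 — false.
(d) eu-west: |A| = 7, |A ∩ B| = 1; needs |A ∩ B| < 2 — true.
(e) us-east: |A| = 5, |A ∩ B| = 4; needs |A ∩ B| > 3 — true.

3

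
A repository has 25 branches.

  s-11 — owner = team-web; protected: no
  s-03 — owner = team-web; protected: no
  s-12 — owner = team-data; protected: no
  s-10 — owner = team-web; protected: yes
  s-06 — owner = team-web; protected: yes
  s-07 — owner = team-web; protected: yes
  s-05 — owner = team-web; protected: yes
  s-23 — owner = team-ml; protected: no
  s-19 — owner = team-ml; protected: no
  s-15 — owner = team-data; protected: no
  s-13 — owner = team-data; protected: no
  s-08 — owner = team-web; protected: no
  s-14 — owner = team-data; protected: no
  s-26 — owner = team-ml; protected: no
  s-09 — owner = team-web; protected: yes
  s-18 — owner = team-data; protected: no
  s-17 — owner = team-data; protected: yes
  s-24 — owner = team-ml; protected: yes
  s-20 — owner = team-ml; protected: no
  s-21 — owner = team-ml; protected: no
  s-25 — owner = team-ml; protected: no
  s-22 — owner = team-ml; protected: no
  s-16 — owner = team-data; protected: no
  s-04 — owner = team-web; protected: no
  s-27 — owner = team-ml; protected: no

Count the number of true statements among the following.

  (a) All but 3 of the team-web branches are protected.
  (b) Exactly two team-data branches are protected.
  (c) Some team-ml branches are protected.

1

(a) team-web: |A| = 9, |A ∩ B| = 5; needs |A ∖ B| = 3 — false.
(b) team-data: |A| = 7, |A ∩ B| = 1; needs |A ∩ B| = 2 — false.
(c) team-ml: |A| = 9, |A ∩ B| = 1; needs A ∩ B ≠ ∅ (|A ∩ B| ≥ 1) — true.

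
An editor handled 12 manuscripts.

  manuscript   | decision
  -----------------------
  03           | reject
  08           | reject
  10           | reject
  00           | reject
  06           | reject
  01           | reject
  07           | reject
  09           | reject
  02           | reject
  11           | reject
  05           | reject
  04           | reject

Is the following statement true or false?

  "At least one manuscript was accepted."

False

The determiner here denotes the relation: A ∩ B ≠ ∅ (|A ∩ B| ≥ 1).
A (the restrictor) = {03, 08, 10, 00, 06, 01, 07, 09, 02, 11, 05, 04}, |A| = 12.
A ∩ B = {}, so |A ∩ B| = 0.
So the statement is false.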